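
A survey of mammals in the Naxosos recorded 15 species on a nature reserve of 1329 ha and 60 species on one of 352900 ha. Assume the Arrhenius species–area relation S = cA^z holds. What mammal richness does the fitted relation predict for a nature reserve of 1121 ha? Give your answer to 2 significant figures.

14

z = ln(60/15) / ln(352900/1329) = 1.3863 / 5.5818 = 0.2484
c = 15 / 1329^0.2484 = 15 / 5.967 = 2.514
S₃ = 2.514 × 1121^0.2484 = 2.514 × 5.72 ≈ 14.38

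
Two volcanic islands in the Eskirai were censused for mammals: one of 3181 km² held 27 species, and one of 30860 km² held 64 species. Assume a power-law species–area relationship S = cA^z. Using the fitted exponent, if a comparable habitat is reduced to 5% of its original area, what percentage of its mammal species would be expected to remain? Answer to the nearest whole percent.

32%

z = ln(64/27) / ln(30860/3181) = 0.8630 / 2.2723 = 0.3798
S_new/S_old = (A_new/A_old)^z = 0.05^0.3798 = exp(0.3798 × -2.9957) = 0.3205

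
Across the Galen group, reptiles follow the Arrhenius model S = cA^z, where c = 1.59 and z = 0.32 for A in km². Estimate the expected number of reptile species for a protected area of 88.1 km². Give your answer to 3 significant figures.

S = 1.59 × 88.1^0.32
ln S = ln 1.59 + 0.32 × ln 88.1 = 0.4637 + 0.32 × 4.4785 = 1.8968
S = e^1.8968 ≈ 6.665

6.66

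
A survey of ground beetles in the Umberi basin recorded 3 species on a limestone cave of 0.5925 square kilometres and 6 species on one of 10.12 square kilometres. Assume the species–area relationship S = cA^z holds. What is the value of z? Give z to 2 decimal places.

0.24

Taking logs: ln S = ln c + z ln A, so z = (ln S₂ − ln S₁)/(ln A₂ − ln A₁).
z = ln(6/3) / ln(10.12/0.5925) = ln(2) / ln(17.08) = 0.6931 / 2.8379 = 0.2442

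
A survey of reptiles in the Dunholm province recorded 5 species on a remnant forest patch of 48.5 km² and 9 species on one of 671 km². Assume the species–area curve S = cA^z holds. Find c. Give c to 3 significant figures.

2.10

z = ln(S₂/S₁) / ln(A₂/A₁) = ln(9/5) / ln(671/48.5) = 0.5878 / 2.6272 = 0.2237
c = S₁ / A₁^z = 5 / 48.5^0.2237 = 5 / 2.383 = 2.098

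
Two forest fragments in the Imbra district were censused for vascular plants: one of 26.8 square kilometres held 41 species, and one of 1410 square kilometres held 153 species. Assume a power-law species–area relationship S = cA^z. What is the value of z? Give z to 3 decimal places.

Taking logs: ln S = ln c + z ln A, so z = (ln S₂ − ln S₁)/(ln A₂ − ln A₁).
z = ln(153/41) / ln(1410/26.8) = ln(3.732) / ln(52.61) = 1.3169 / 3.9629 = 0.3323

0.332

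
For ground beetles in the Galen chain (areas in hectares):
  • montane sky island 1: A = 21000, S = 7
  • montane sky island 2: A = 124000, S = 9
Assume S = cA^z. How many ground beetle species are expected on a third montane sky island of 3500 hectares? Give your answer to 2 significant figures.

5.4

z = ln(9/7) / ln(124000/21000) = 0.2513 / 1.7758 = 0.1415
c = 7 / 21000^0.1415 = 7 / 4.09 = 1.712
S₃ = 1.712 × 3500^0.1415 = 1.712 × 3.174 ≈ 5.432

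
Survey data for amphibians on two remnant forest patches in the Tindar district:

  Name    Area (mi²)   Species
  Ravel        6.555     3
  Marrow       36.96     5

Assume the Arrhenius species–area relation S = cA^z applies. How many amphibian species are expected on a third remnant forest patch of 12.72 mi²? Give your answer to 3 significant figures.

z = ln(5/3) / ln(36.96/6.555) = 0.5108 / 1.7296 = 0.2953
c = 3 / 6.555^0.2953 = 3 / 1.742 = 1.722
S₃ = 1.722 × 12.72^0.2953 = 1.722 × 2.119 ≈ 3.649

3.65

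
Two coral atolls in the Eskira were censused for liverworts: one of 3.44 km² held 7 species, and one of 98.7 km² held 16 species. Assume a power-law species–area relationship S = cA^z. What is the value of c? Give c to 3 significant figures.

5.16

z = ln(S₂/S₁) / ln(A₂/A₁) = ln(16/7) / ln(98.7/3.44) = 0.8267 / 3.3566 = 0.2463
c = S₁ / A₁^z = 7 / 3.44^0.2463 = 7 / 1.356 = 5.164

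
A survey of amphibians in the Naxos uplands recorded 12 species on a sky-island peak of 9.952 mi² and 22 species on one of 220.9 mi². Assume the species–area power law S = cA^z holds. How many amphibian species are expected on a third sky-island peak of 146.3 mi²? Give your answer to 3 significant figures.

z = ln(22/12) / ln(220.9/9.952) = 0.6061 / 3.0999 = 0.1955
c = 12 / 9.952^0.1955 = 12 / 1.567 = 7.657
S₃ = 7.657 × 146.3^0.1955 = 7.657 × 2.651 ≈ 20.3

20.3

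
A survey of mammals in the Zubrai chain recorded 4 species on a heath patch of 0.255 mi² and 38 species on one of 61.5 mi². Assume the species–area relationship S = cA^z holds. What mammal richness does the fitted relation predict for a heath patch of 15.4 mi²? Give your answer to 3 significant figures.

z = ln(38/4) / ln(61.5/0.255) = 2.2513 / 5.4855 = 0.4104
c = 4 / 0.255^0.4104 = 4 / 0.5707 = 7.008
S₃ = 7.008 × 15.4^0.4104 = 7.008 × 3.072 ≈ 21.53

21.5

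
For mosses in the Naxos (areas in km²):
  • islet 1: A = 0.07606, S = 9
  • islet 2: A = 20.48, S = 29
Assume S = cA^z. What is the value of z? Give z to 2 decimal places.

0.21

Taking logs: ln S = ln c + z ln A, so z = (ln S₂ − ln S₁)/(ln A₂ − ln A₁).
z = ln(29/9) / ln(20.48/0.07606) = ln(3.222) / ln(269.3) = 1.1701 / 5.5957 = 0.2091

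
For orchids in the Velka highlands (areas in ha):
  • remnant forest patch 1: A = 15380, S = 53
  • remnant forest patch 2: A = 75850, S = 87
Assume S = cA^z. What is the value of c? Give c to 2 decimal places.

2.65

z = ln(S₂/S₁) / ln(A₂/A₁) = ln(87/53) / ln(75850/15380) = 0.4956 / 1.5957 = 0.3106
c = S₁ / A₁^z = 53 / 15380^0.3106 = 53 / 19.97 = 2.654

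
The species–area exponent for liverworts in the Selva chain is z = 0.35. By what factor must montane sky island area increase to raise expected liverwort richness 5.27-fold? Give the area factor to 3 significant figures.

(A₂/A₁)^0.35 = 5.27, so A₂/A₁ = 5.27^(1/0.35) = 5.27^2.857
ln(A₂/A₁) = ln 5.27 / 0.35 = 1.6620 / 0.35 = 4.7487
A₂/A₁ = e^4.7487 ≈ 115.4

115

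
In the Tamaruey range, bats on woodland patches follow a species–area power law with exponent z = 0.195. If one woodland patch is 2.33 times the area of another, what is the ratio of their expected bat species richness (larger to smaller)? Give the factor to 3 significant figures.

S₂/S₁ = (A₂/A₁)^z = 2.33^0.195
ln(S₂/S₁) = 0.195 × ln 2.33 = 0.195 × 0.8459 = 0.1649
S₂/S₁ = e^0.1649 ≈ 1.179

1.18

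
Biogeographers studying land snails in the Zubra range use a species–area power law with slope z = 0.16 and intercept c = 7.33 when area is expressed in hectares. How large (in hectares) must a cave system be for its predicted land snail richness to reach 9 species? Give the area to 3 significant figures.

9 = 7.33 × A^0.16  ⇒  A^0.16 = 9/7.33 = 1.228
ln A = ln(1.228) / 0.16 = 0.2052 / 0.16 = 1.2828
A = e^1.2828 ≈ 3.607 hectares

3.61 hectares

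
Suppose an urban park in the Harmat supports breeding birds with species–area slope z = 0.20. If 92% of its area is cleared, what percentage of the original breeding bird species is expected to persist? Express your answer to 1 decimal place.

S_new/S_old = (A_new/A_old)^z = 0.08^0.2
= exp(0.2 × ln 0.08) = exp(0.2 × -2.5257) = exp(-0.5051) ≈ 0.6034

60.3%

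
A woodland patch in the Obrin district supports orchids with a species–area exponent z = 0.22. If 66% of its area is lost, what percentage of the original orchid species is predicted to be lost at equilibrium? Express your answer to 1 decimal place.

21.1%

S_new/S_old = (A_new/A_old)^z = 0.34^0.22
= exp(0.22 × ln 0.34) = exp(0.22 × -1.0788) = exp(-0.2373) ≈ 0.7887
Fraction lost = 1 − 0.7887 = 0.2113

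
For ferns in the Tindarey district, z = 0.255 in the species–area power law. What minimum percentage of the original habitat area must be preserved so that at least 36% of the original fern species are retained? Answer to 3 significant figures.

1.82%

Need (A_new/A_old)^0.255 = 0.36, so A_new/A_old = 0.36^(1/0.255) = 0.36^3.922
ln(A_new/A_old) = ln 0.36 / 0.255 = -1.0217 / 0.255 = -4.0065
A_new/A_old = e^-4.0065 ≈ 0.0182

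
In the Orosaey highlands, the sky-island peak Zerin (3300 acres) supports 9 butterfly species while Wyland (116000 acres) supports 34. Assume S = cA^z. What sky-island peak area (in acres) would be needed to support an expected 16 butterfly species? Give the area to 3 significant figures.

z = ln(34/9) / ln(116000/3300) = 1.3291 / 3.5597 = 0.3734
c = 9 / 3300^0.3734 = 9 / 20.6 = 0.437
A = (16/0.437)^(1/0.3734) ⇒ ln A = ln(36.61)/0.3734 = 9.6426
A = e^9.6426 ≈ 15407 acres

15400 acres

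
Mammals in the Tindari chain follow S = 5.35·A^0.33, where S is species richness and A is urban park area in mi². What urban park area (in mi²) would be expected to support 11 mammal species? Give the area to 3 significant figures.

11 = 5.35 × A^0.33  ⇒  A^0.33 = 11/5.35 = 2.056
ln A = ln(2.056) / 0.33 = 0.7208 / 0.33 = 2.1842
A = e^2.1842 ≈ 8.884 mi²

8.88 mi²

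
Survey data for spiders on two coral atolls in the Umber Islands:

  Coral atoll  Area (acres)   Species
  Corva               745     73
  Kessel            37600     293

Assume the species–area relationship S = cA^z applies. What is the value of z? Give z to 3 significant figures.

0.354

Taking logs: ln S = ln c + z ln A, so z = (ln S₂ − ln S₁)/(ln A₂ − ln A₁).
z = ln(293/73) / ln(37600/745) = ln(4.014) / ln(50.47) = 1.3897 / 3.9214 = 0.3544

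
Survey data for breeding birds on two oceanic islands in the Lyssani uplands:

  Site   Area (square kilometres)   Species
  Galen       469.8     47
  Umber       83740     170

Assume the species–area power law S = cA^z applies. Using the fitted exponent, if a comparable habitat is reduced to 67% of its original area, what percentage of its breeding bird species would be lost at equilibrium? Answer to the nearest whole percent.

z = ln(170/47) / ln(83740/469.8) = 1.2857 / 5.1832 = 0.2480
S_new/S_old = (A_new/A_old)^z = 0.67^0.2480 = exp(0.2480 × -0.4005) = 0.9054
Fraction lost = 1 − 0.9054 = 0.09456

9%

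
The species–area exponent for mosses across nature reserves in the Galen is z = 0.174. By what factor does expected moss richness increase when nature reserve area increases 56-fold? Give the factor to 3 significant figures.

S₂/S₁ = (A₂/A₁)^z = 56^0.174
ln(S₂/S₁) = 0.174 × ln 56 = 0.174 × 4.0254 = 0.7004
S₂/S₁ = e^0.7004 ≈ 2.015

2.01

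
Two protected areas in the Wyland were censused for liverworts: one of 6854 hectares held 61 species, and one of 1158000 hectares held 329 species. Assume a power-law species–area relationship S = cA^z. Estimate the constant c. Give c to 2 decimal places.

z = ln(S₂/S₁) / ln(A₂/A₁) = ln(329/61) / ln(1158000/6854) = 1.6852 / 5.1296 = 0.3285
c = S₁ / A₁^z = 61 / 6854^0.3285 = 61 / 18.2 = 3.351

3.35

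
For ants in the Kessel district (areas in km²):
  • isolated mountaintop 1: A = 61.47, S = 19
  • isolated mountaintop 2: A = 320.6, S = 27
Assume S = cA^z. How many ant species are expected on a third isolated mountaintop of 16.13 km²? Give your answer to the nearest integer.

14

z = ln(27/19) / ln(320.6/61.47) = 0.3514 / 1.6516 = 0.2128
c = 19 / 61.47^0.2128 = 19 / 2.402 = 7.911
S₃ = 7.911 × 16.13^0.2128 = 7.911 × 1.807 ≈ 14.29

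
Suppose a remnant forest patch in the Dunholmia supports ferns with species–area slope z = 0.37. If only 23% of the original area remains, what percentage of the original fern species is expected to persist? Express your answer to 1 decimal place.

58.1%

S_new/S_old = (A_new/A_old)^z = 0.23^0.37
= exp(0.37 × ln 0.23) = exp(0.37 × -1.4697) = exp(-0.5438) ≈ 0.5805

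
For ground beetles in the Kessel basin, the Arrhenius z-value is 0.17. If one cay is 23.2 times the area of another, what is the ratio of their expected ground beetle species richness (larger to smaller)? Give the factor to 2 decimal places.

S₂/S₁ = (A₂/A₁)^z = 23.2^0.17
ln(S₂/S₁) = 0.17 × ln 23.2 = 0.17 × 3.1442 = 0.5345
S₂/S₁ = e^0.5345 ≈ 1.707

1.71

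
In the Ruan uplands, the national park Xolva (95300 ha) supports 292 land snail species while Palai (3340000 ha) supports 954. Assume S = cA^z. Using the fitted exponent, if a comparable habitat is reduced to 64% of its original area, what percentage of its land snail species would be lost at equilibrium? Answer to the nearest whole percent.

14%

z = ln(954/292) / ln(3340000/95300) = 1.1839 / 3.5567 = 0.3329
S_new/S_old = (A_new/A_old)^z = 0.64^0.3329 = exp(0.3329 × -0.4463) = 0.862
Fraction lost = 1 − 0.862 = 0.138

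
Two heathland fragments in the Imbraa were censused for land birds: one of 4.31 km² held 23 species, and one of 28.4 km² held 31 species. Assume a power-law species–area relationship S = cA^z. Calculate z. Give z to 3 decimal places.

0.158

Taking logs: ln S = ln c + z ln A, so z = (ln S₂ − ln S₁)/(ln A₂ − ln A₁).
z = ln(31/23) / ln(28.4/4.31) = ln(1.348) / ln(6.589) = 0.2985 / 1.8855 = 0.1583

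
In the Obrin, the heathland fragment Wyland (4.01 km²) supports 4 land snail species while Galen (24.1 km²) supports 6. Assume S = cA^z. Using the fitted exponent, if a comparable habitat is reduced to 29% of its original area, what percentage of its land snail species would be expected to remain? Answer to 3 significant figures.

75.6%

z = ln(6/4) / ln(24.1/4.01) = 0.4055 / 1.7934 = 0.2261
S_new/S_old = (A_new/A_old)^z = 0.29^0.2261 = exp(0.2261 × -1.2379) = 0.7559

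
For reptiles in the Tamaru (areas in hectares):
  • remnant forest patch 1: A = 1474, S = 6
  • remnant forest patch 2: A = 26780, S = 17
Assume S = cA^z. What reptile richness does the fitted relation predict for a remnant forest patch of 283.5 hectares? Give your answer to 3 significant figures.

z = ln(17/6) / ln(26780/1474) = 1.0415 / 2.8997 = 0.3592
c = 6 / 1474^0.3592 = 6 / 13.74 = 0.4367
S₃ = 0.4367 × 283.5^0.3592 = 0.4367 × 7.601 ≈ 3.319

3.32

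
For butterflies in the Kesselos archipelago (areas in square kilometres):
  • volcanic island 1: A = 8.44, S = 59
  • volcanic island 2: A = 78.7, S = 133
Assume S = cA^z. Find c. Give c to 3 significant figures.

27.1

z = ln(S₂/S₁) / ln(A₂/A₁) = ln(133/59) / ln(78.7/8.44) = 0.8128 / 2.2327 = 0.3641
c = S₁ / A₁^z = 59 / 8.44^0.3641 = 59 / 2.174 = 27.14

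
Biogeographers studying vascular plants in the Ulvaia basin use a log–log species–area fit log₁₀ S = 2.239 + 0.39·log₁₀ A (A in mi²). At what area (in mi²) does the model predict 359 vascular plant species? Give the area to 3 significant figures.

6.46 mi²

359 = 173.4 × A^0.39  ⇒  A^0.39 = 359/173.4 = 2.071
ln A = ln(2.071) / 0.39 = 0.7278 / 0.39 = 1.8662
A = e^1.8662 ≈ 6.464 mi²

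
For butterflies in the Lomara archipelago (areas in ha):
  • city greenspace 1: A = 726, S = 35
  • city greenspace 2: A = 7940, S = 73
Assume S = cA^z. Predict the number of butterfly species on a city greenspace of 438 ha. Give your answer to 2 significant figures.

z = ln(73/35) / ln(7940/726) = 0.7351 / 2.3921 = 0.3073
c = 35 / 726^0.3073 = 35 / 7.571 = 4.623
S₃ = 4.623 × 438^0.3073 = 4.623 × 6.482 ≈ 29.97

30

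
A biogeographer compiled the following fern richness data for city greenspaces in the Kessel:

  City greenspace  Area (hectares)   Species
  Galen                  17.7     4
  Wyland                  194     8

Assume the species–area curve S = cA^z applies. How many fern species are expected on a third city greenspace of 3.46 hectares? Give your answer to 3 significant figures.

2.49

z = ln(8/4) / ln(194/17.7) = 0.6931 / 2.3943 = 0.2895
c = 4 / 17.7^0.2895 = 4 / 2.298 = 1.741
S₃ = 1.741 × 3.46^0.2895 = 1.741 × 1.432 ≈ 2.494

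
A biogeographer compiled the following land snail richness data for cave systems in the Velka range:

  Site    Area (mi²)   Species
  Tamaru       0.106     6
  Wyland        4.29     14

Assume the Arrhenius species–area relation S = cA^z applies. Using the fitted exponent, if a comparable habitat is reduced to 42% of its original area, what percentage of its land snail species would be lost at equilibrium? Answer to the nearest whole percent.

z = ln(14/6) / ln(4.29/0.106) = 0.8473 / 3.7006 = 0.2290
S_new/S_old = (A_new/A_old)^z = 0.42^0.2290 = exp(0.2290 × -0.8675) = 0.8199
Fraction lost = 1 − 0.8199 = 0.1801

18%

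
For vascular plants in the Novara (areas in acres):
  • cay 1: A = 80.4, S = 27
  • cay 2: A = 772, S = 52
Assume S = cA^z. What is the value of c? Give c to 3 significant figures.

7.57

z = ln(S₂/S₁) / ln(A₂/A₁) = ln(52/27) / ln(772/80.4) = 0.6554 / 2.2620 = 0.2898
c = S₁ / A₁^z = 27 / 80.4^0.2898 = 27 / 3.565 = 7.574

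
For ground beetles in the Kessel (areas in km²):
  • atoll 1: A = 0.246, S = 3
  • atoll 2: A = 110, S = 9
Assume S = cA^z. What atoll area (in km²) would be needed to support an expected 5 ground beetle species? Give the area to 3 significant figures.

4.20 km²

z = ln(9/3) / ln(110/0.246) = 1.0986 / 6.1029 = 0.1800
c = 3 / 0.246^0.1800 = 3 / 0.7769 = 3.862
A = (5/3.862)^(1/0.1800) ⇒ ln A = ln(1.295)/0.1800 = 1.4353
A = e^1.4353 ≈ 4.201 km²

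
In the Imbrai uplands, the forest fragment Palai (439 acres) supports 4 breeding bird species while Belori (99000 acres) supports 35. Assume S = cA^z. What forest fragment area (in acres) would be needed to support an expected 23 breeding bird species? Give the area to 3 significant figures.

z = ln(35/4) / ln(99000/439) = 2.1691 / 5.4184 = 0.4003
c = 4 / 439^0.4003 = 4 / 11.42 = 0.3501
A = (23/0.3501)^(1/0.4003) ⇒ ln A = ln(65.69)/0.4003 = 10.4541
A = e^10.4541 ≈ 34685 acres

34700 acres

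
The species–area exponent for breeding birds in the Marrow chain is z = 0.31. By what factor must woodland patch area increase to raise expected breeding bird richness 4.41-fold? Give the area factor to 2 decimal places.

(A₂/A₁)^0.31 = 4.41, so A₂/A₁ = 4.41^(1/0.31) = 4.41^3.226
ln(A₂/A₁) = ln 4.41 / 0.31 = 1.4839 / 0.31 = 4.7867
A₂/A₁ = e^4.7867 ≈ 119.9

119.90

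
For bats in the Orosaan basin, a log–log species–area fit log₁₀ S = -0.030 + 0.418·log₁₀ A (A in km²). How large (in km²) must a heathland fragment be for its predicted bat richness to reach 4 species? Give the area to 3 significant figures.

4 = 0.9333 × A^0.418  ⇒  A^0.418 = 4/0.9333 = 4.286
ln A = ln(4.286) / 0.418 = 1.4554 / 0.418 = 3.4818
A = e^3.4818 ≈ 32.52 km²

32.5 km²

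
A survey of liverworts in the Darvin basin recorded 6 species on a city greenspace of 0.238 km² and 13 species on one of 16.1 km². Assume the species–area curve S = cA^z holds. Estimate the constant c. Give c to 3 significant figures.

7.81

z = ln(S₂/S₁) / ln(A₂/A₁) = ln(13/6) / ln(16.1/0.238) = 0.7732 / 4.2143 = 0.1835
c = S₁ / A₁^z = 6 / 0.238^0.1835 = 6 / 0.7685 = 7.808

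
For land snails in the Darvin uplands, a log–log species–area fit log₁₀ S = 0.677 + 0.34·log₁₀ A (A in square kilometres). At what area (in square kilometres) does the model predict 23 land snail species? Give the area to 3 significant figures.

23 = 4.753 × A^0.34  ⇒  A^0.34 = 23/4.753 = 4.839
ln A = ln(4.839) / 0.34 = 1.5766 / 0.34 = 4.6372
A = e^4.6372 ≈ 103.3 square kilometres

103 square kilometres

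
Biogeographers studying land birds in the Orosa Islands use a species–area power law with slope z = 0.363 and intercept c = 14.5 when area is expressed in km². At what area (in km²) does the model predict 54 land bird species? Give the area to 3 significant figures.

54 = 14.5 × A^0.363  ⇒  A^0.363 = 54/14.5 = 3.724
ln A = ln(3.724) / 0.363 = 1.3148 / 0.363 = 3.6221
A = e^3.6221 ≈ 37.42 km²

37.4 km²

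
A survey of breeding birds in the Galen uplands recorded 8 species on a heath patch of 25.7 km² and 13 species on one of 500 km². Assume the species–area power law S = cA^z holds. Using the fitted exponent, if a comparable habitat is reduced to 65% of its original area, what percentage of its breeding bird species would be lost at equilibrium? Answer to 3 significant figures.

6.80%

z = ln(13/8) / ln(500/25.7) = 0.4855 / 2.9681 = 0.1636
S_new/S_old = (A_new/A_old)^z = 0.65^0.1636 = exp(0.1636 × -0.4308) = 0.932
Fraction lost = 1 − 0.932 = 0.06804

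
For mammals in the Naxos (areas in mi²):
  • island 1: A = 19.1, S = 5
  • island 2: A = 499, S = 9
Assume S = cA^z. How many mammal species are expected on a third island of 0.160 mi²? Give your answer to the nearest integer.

z = ln(9/5) / ln(499/19.1) = 0.5878 / 3.2629 = 0.1801
c = 5 / 19.1^0.1801 = 5 / 1.701 = 2.939
S₃ = 2.939 × 0.16^0.1801 = 2.939 × 0.7188 ≈ 2.113

2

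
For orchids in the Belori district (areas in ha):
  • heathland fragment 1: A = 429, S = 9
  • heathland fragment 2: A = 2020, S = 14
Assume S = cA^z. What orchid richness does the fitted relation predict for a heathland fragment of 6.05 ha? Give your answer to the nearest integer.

z = ln(14/9) / ln(2020/429) = 0.4418 / 1.5494 = 0.2852
c = 9 / 429^0.2852 = 9 / 5.632 = 1.598
S₃ = 1.598 × 6.05^0.2852 = 1.598 × 1.671 ≈ 2.67

3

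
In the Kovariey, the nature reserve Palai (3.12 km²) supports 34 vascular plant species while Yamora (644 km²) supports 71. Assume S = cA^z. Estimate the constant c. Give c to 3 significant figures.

29.1

z = ln(S₂/S₁) / ln(A₂/A₁) = ln(71/34) / ln(644/3.12) = 0.7363 / 5.3299 = 0.1381
c = S₁ / A₁^z = 34 / 3.12^0.1381 = 34 / 1.17 = 29.05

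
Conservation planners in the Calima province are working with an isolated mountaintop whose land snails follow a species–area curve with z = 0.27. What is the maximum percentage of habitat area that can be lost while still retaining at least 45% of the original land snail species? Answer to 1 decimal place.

94.8%

Need (A_new/A_old)^0.27 = 0.45, so A_new/A_old = 0.45^(1/0.27) = 0.45^3.704
ln(A_new/A_old) = ln 0.45 / 0.27 = -0.7985 / 0.27 = -2.9574
A_new/A_old = e^-2.9574 ≈ 0.05195
Fraction that can be lost = 1 − 0.05195 = 0.948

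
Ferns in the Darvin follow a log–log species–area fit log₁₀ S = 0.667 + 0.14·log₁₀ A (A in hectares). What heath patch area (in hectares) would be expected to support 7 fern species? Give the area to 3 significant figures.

7 = 4.645 × A^0.14  ⇒  A^0.14 = 7/4.645 = 1.507
ln A = ln(1.507) / 0.14 = 0.4101 / 0.14 = 2.9292
A = e^2.9292 ≈ 18.71 hectares

18.7 hectares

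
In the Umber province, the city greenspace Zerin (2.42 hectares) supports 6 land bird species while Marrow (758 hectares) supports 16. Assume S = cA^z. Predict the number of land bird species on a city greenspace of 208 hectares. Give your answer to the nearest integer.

13

z = ln(16/6) / ln(758/2.42) = 0.9808 / 5.7469 = 0.1707
c = 6 / 2.42^0.1707 = 6 / 1.163 = 5.16
S₃ = 5.16 × 208^0.1707 = 5.16 × 2.487 ≈ 12.83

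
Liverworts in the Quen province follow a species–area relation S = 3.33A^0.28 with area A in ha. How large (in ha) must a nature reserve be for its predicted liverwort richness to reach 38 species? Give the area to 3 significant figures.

5970 ha

38 = 3.33 × A^0.28  ⇒  A^0.28 = 38/3.33 = 11.41
ln A = ln(11.41) / 0.28 = 2.4346 / 0.28 = 8.6950
A = e^8.6950 ≈ 5973 ha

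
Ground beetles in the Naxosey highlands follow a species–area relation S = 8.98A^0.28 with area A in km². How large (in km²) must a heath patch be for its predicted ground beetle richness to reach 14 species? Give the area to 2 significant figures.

4.9 km²

14 = 8.98 × A^0.28  ⇒  A^0.28 = 14/8.98 = 1.559
ln A = ln(1.559) / 0.28 = 0.4441 / 0.28 = 1.5859
A = e^1.5859 ≈ 4.884 km²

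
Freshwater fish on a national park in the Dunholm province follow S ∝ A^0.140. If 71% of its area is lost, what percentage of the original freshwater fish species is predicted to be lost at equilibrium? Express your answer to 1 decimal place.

S_new/S_old = (A_new/A_old)^z = 0.29^0.14
= exp(0.14 × ln 0.29) = exp(0.14 × -1.2379) = exp(-0.1733) ≈ 0.8409
Fraction lost = 1 − 0.8409 = 0.1591

15.9%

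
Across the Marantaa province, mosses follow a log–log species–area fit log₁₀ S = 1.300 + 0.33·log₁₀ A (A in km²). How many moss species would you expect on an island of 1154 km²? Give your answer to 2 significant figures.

200

S = 19.95 × 1154^0.33
ln S = ln 19.95 + 0.33 × ln 1154 = 2.9934 + 0.33 × 7.0510 = 5.3202
S = e^5.3202 ≈ 204.4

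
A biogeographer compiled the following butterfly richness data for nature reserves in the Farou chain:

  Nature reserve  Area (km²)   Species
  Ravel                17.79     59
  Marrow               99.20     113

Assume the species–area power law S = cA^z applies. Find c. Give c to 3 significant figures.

19.9

z = ln(S₂/S₁) / ln(A₂/A₁) = ln(113/59) / ln(99.2/17.79) = 0.6499 / 1.7185 = 0.3781
c = S₁ / A₁^z = 59 / 17.79^0.3781 = 59 / 2.97 = 19.87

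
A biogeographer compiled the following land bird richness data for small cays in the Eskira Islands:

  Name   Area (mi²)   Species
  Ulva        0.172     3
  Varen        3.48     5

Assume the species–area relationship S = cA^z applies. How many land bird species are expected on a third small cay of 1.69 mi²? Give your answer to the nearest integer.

4

z = ln(5/3) / ln(3.48/0.172) = 0.5108 / 3.0073 = 0.1699
c = 3 / 0.172^0.1699 = 3 / 0.7416 = 4.046
S₃ = 4.046 × 1.69^0.1699 = 4.046 × 1.093 ≈ 4.423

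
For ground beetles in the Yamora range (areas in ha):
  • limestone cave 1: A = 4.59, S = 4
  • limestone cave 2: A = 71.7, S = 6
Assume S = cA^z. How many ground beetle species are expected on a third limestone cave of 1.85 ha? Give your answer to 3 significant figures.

z = ln(6/4) / ln(71.7/4.59) = 0.4055 / 2.7486 = 0.1475
c = 4 / 4.59^0.1475 = 4 / 1.252 = 3.195
S₃ = 3.195 × 1.85^0.1475 = 3.195 × 1.095 ≈ 3.498

3.50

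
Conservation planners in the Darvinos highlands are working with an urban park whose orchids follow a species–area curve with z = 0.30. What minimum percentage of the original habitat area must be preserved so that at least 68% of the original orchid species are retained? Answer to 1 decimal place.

27.7%

Need (A_new/A_old)^0.3 = 0.68, so A_new/A_old = 0.68^(1/0.3) = 0.68^3.333
ln(A_new/A_old) = ln 0.68 / 0.3 = -0.3857 / 0.3 = -1.2855
A_new/A_old = e^-1.2855 ≈ 0.2765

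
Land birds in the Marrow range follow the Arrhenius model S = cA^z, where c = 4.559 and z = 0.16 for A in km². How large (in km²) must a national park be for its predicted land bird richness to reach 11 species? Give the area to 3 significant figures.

11 = 4.559 × A^0.16  ⇒  A^0.16 = 11/4.559 = 2.413
ln A = ln(2.413) / 0.16 = 0.8808 / 0.16 = 5.5049
A = e^5.5049 ≈ 245.9 km²

246 km²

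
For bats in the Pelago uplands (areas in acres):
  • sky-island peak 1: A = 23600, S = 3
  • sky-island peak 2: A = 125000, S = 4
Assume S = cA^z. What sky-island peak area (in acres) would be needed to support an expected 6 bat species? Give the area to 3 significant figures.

z = ln(4/3) / ln(125000/23600) = 0.2877 / 1.6671 = 0.1726
c = 3 / 23600^0.1726 = 3 / 5.684 = 0.5278
A = (6/0.5278)^(1/0.1726) ⇒ ln A = ln(11.37)/0.1726 = 14.0857
A = e^14.0857 ≈ 1310171 acres

1310000 acres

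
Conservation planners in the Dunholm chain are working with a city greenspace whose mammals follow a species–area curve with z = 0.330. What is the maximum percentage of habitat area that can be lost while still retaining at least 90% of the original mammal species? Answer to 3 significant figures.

Need (A_new/A_old)^0.33 = 0.9, so A_new/A_old = 0.9^(1/0.33) = 0.9^3.03
ln(A_new/A_old) = ln 0.9 / 0.33 = -0.1054 / 0.33 = -0.3193
A_new/A_old = e^-0.3193 ≈ 0.7267
Fraction that can be lost = 1 − 0.7267 = 0.2733

27.3%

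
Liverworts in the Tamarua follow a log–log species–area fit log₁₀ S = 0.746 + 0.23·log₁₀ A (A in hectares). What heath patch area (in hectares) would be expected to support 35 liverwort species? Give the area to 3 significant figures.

2950 hectares

35 = 5.572 × A^0.23  ⇒  A^0.23 = 35/5.572 = 6.282
ln A = ln(6.282) / 0.23 = 1.8376 / 0.23 = 7.9897
A = e^7.9897 ≈ 2950 hectares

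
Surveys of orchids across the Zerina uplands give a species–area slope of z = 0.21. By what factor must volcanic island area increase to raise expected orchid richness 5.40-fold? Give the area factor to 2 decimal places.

(A₂/A₁)^0.21 = 5.4, so A₂/A₁ = 5.4^(1/0.21) = 5.4^4.762
ln(A₂/A₁) = ln 5.4 / 0.21 = 1.6864 / 0.21 = 8.0305
A₂/A₁ = e^8.0305 ≈ 3073

3073.19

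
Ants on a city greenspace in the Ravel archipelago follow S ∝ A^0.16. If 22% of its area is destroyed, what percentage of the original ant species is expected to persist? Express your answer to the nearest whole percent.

96%

S_new/S_old = (A_new/A_old)^z = 0.78^0.16
= exp(0.16 × ln 0.78) = exp(0.16 × -0.2485) = exp(-0.0398) ≈ 0.961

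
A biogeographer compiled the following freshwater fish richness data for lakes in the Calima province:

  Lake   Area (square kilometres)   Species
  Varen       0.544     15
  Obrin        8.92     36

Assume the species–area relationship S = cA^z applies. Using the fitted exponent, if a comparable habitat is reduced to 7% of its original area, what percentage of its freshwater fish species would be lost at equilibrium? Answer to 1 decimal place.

56.5%

z = ln(36/15) / ln(8.92/0.544) = 0.8755 / 2.7971 = 0.3130
S_new/S_old = (A_new/A_old)^z = 0.07^0.3130 = exp(0.3130 × -2.6593) = 0.435
Fraction lost = 1 − 0.435 = 0.565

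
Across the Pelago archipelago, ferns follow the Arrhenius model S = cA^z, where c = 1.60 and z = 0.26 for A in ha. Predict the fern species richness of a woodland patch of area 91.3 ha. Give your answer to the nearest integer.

5 species

S = 1.6 × 91.3^0.26
ln S = ln 1.6 + 0.26 × ln 91.3 = 0.4700 + 0.26 × 4.5142 = 1.6437
S = e^1.6437 ≈ 5.174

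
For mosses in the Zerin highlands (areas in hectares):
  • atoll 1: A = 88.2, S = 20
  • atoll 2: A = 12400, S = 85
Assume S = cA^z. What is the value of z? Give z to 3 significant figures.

0.293

Taking logs: ln S = ln c + z ln A, so z = (ln S₂ − ln S₁)/(ln A₂ − ln A₁).
z = ln(85/20) / ln(12400/88.2) = ln(4.25) / ln(140.6) = 1.4469 / 4.9458 = 0.2926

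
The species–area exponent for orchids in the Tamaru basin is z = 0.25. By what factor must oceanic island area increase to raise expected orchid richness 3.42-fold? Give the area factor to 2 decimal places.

(A₂/A₁)^0.25 = 3.42, so A₂/A₁ = 3.42^(1/0.25) = 3.42^4
ln(A₂/A₁) = ln 3.42 / 0.25 = 1.2296 / 0.25 = 4.9186
A₂/A₁ = e^4.9186 ≈ 136.8

136.81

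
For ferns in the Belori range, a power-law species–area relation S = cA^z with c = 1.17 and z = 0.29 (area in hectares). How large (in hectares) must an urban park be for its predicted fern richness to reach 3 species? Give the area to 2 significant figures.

3 = 1.17 × A^0.29  ⇒  A^0.29 = 3/1.17 = 2.564
ln A = ln(2.564) / 0.29 = 0.9416 / 0.29 = 3.2469
A = e^3.2469 ≈ 25.71 hectares

26 hectares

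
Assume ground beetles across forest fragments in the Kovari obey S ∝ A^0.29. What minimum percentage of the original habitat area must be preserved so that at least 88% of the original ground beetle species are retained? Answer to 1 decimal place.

Need (A_new/A_old)^0.29 = 0.88, so A_new/A_old = 0.88^(1/0.29) = 0.88^3.448
ln(A_new/A_old) = ln 0.88 / 0.29 = -0.1278 / 0.29 = -0.4408
A_new/A_old = e^-0.4408 ≈ 0.6435

64.4%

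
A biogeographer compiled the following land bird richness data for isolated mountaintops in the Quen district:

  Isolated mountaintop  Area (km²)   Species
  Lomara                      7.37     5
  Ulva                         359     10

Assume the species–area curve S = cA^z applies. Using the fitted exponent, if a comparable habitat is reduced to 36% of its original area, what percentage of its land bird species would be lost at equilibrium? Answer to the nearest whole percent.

z = ln(10/5) / ln(359/7.37) = 0.6931 / 3.8859 = 0.1784
S_new/S_old = (A_new/A_old)^z = 0.36^0.1784 = exp(0.1784 × -1.0217) = 0.8334
Fraction lost = 1 − 0.8334 = 0.1666

17%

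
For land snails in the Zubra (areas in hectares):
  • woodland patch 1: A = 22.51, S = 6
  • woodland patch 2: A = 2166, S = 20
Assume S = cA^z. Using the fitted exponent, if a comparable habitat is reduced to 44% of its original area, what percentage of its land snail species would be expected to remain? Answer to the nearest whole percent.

z = ln(20/6) / ln(2166/22.51) = 1.2040 / 4.5667 = 0.2636
S_new/S_old = (A_new/A_old)^z = 0.44^0.2636 = exp(0.2636 × -0.8210) = 0.8054

81%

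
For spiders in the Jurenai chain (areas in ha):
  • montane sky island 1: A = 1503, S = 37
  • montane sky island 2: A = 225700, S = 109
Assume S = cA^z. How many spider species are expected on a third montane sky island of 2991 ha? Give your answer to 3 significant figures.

z = ln(109/37) / ln(225700/1503) = 1.0804 / 5.0117 = 0.2156
c = 37 / 1503^0.2156 = 37 / 4.84 = 7.644
S₃ = 7.644 × 2991^0.2156 = 7.644 × 5.615 ≈ 42.92

42.9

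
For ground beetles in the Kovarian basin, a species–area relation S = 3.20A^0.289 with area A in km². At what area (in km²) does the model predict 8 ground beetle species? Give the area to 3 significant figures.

8 = 3.2 × A^0.289  ⇒  A^0.289 = 8/3.2 = 2.5
ln A = ln(2.5) / 0.289 = 0.9163 / 0.289 = 3.1706
A = e^3.1706 ≈ 23.82 km²

23.8 km²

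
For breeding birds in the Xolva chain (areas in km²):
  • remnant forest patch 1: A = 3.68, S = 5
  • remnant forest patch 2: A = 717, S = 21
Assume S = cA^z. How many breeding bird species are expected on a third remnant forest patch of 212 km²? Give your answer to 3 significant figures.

z = ln(21/5) / ln(717/3.68) = 1.4351 / 5.2722 = 0.2722
c = 5 / 3.68^0.2722 = 5 / 1.426 = 3.507
S₃ = 3.507 × 212^0.2722 = 3.507 × 4.298 ≈ 15.07

15.1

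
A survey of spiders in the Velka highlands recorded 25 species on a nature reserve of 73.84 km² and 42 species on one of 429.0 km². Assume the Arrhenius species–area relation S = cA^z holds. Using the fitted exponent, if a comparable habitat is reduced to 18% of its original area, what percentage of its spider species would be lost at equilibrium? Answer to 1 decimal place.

z = ln(42/25) / ln(429/73.84) = 0.5188 / 1.7596 = 0.2948
S_new/S_old = (A_new/A_old)^z = 0.18^0.2948 = exp(0.2948 × -1.7148) = 0.6031
Fraction lost = 1 − 0.6031 = 0.3969

39.7%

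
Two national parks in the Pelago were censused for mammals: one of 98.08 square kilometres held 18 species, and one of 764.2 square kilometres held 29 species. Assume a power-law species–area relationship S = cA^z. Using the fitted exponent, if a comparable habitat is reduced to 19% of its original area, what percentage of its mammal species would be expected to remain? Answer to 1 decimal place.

z = ln(29/18) / ln(764.2/98.08) = 0.4769 / 2.0530 = 0.2323
S_new/S_old = (A_new/A_old)^z = 0.19^0.2323 = exp(0.2323 × -1.6607) = 0.6799

68.0%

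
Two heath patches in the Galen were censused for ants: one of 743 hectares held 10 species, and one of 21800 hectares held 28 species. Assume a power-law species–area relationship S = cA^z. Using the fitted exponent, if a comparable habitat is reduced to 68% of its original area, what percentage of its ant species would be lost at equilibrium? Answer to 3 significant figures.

11.1%

z = ln(28/10) / ln(21800/743) = 1.0296 / 3.3790 = 0.3047
S_new/S_old = (A_new/A_old)^z = 0.68^0.3047 = exp(0.3047 × -0.3857) = 0.8891
Fraction lost = 1 − 0.8891 = 0.1109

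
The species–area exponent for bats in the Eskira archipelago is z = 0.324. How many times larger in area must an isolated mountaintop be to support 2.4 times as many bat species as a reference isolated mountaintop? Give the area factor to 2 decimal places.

14.91

(A₂/A₁)^0.324 = 2.4, so A₂/A₁ = 2.4^(1/0.324) = 2.4^3.086
ln(A₂/A₁) = ln 2.4 / 0.324 = 0.8755 / 0.324 = 2.7021
A₂/A₁ = e^2.7021 ≈ 14.91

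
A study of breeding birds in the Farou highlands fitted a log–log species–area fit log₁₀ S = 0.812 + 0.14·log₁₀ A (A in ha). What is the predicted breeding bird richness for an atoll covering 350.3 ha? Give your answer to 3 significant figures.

14.7

S = 6.486 × 350.3^0.14
ln S = ln 6.486 + 0.14 × ln 350.3 = 1.8697 + 0.14 × 5.8588 = 2.6899
S = e^2.6899 ≈ 14.73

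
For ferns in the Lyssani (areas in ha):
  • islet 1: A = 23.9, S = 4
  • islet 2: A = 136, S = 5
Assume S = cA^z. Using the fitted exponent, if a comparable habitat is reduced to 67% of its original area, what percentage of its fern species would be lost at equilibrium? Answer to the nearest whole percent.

5%

z = ln(5/4) / ln(136/23.9) = 0.2231 / 1.7388 = 0.1283
S_new/S_old = (A_new/A_old)^z = 0.67^0.1283 = exp(0.1283 × -0.4005) = 0.9499
Fraction lost = 1 − 0.9499 = 0.0501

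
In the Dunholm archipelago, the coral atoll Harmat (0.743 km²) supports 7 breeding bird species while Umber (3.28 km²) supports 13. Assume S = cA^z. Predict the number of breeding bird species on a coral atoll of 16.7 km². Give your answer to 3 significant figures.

z = ln(13/7) / ln(3.28/0.743) = 0.6190 / 1.4849 = 0.4169
c = 7 / 0.743^0.4169 = 7 / 0.8835 = 7.923
S₃ = 7.923 × 16.7^0.4169 = 7.923 × 3.234 ≈ 25.62

25.6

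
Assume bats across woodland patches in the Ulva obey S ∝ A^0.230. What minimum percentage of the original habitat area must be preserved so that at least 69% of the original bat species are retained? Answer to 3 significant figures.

Need (A_new/A_old)^0.23 = 0.69, so A_new/A_old = 0.69^(1/0.23) = 0.69^4.348
ln(A_new/A_old) = ln 0.69 / 0.23 = -0.3711 / 0.23 = -1.6133
A_new/A_old = e^-1.6133 ≈ 0.1992

19.9%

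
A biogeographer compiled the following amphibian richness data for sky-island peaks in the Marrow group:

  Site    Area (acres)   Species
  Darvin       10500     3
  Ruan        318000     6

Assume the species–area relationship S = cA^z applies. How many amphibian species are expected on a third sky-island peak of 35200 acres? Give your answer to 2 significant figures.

z = ln(6/3) / ln(318000/10500) = 0.6931 / 3.4107 = 0.2032
c = 3 / 10500^0.2032 = 3 / 6.565 = 0.457
S₃ = 0.457 × 35200^0.2032 = 0.457 × 8.394 ≈ 3.836

3.8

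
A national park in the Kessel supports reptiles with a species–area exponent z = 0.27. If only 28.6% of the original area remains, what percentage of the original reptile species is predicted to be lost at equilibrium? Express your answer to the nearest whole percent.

S_new/S_old = (A_new/A_old)^z = 0.286^0.27
= exp(0.27 × ln 0.286) = exp(0.27 × -1.2518) = exp(-0.3380) ≈ 0.7132
Fraction lost = 1 − 0.7132 = 0.2868

29%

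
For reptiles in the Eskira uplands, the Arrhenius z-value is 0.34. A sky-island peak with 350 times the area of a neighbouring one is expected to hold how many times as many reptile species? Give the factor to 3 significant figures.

7.33

S₂/S₁ = (A₂/A₁)^z = 350^0.34
ln(S₂/S₁) = 0.34 × ln 350 = 0.34 × 5.8579 = 1.9917
S₂/S₁ = e^1.9917 ≈ 7.328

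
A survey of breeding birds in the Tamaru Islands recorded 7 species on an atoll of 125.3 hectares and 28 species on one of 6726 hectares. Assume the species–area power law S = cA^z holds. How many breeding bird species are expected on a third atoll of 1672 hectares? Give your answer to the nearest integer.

17

z = ln(28/7) / ln(6726/125.3) = 1.3863 / 3.9830 = 0.3481
c = 7 / 125.3^0.3481 = 7 / 5.373 = 1.303
S₃ = 1.303 × 1672^0.3481 = 1.303 × 13.24 ≈ 17.25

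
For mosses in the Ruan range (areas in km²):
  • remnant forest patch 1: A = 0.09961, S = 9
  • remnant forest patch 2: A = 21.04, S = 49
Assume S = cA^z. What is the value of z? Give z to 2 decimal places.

0.32

Taking logs: ln S = ln c + z ln A, so z = (ln S₂ − ln S₁)/(ln A₂ − ln A₁).
z = ln(49/9) / ln(21.04/0.09961) = ln(5.444) / ln(211.2) = 1.6946 / 5.3529 = 0.3166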